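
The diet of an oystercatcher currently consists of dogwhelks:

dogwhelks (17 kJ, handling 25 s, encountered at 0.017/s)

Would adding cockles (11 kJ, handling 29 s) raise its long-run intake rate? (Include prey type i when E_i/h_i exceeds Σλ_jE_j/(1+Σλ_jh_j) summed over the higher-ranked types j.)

Intake rate on the current diet: R = (0.017×17) / (1 + 0.017×25) = 0.289/1.425 = 0.2028 kJ/s.
Profitability of cockles: 11/29 = 0.3793 kJ/s.
Since 0.3793 > R, including cockles increases the long-run rate.

Yes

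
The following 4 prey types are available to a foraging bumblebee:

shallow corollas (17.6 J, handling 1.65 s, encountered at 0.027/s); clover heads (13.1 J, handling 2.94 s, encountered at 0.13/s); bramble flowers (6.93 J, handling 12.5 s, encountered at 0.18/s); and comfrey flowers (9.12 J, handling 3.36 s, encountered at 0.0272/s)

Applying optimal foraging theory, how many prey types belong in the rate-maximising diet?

Rank by E/h (J/s): shallow corollas 10.7, clover heads 4.46, comfrey flowers 2.71, bramble flowers 0.554. Include each in turn until the next type's E/h falls below the running intake rate.
Rate on top 1: 0.4549. clover heads: 4.46 > 0.4549 → include.
Rate on top 2: 1.527. comfrey flowers: 2.71 > 1.527 → include.
Rate on top 3: 1.598. bramble flowers: 0.554 < 1.598 → exclude; stop.
Optimal diet: shallow corollas, clover heads, comfrey flowers — 3 of 4 types.

3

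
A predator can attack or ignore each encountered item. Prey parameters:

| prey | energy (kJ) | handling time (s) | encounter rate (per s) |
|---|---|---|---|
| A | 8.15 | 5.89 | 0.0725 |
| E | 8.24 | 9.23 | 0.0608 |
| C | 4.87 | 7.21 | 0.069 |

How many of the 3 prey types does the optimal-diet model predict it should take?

3

Rank by E/h (kJ/s): A 1.38, E 0.893, C 0.675. Include each in turn until the next type's E/h falls below the running intake rate.
Rate on top 1: 0.4141. E: 0.893 > 0.4141 → include.
Rate on top 2: 0.5492. C: 0.675 > 0.5492 → include.
Optimal diet: A, E, C — 3 of 3 types.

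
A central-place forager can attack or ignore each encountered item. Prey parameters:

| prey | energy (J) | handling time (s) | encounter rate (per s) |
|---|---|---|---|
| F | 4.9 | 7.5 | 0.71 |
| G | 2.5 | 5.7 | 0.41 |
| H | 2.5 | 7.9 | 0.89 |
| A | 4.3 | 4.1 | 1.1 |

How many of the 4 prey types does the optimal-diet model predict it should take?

E/h in descending order: A 1.05, F 0.653, G 0.439, H 0.316 J/s. The optimal diet is the largest prefix of this list for which every included type satisfies E_i/h_i > R on the types above it.
Rate on top 1: 0.8584. F: 0.653 < 0.8584 → exclude; stop.
Optimal diet: A — 1 of 4 types.

1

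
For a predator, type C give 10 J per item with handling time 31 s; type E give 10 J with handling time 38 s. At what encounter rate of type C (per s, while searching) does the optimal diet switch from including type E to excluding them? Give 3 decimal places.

The zero-one rule: include type E iff E₂/h₂ > λE₁/(1+λh₁). Equality gives the switch point.
λE₁h₂ = E₂ + λE₂h₁ ⇒ λ = E₂/(E₁h₂ − E₂h₁) = 10/(380 − 310) = 0.1429 per s.

0.143 per s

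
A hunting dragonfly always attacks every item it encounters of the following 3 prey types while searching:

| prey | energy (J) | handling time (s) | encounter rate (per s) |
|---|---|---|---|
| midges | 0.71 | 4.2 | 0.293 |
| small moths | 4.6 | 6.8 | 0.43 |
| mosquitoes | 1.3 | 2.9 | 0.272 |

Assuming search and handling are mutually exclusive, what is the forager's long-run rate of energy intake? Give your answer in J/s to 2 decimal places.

0.43 J/s

Energy encountered per unit search time: 0.293×0.71 + 0.43×4.6 + 0.272×1.3 = 2.54 J/s.
Handling time per unit search time: 0.293×4.2 + 0.43×6.8 + 0.272×2.9 = 4.943.
Rate = 2.54/(1 + 4.943) = 0.4273 J/s.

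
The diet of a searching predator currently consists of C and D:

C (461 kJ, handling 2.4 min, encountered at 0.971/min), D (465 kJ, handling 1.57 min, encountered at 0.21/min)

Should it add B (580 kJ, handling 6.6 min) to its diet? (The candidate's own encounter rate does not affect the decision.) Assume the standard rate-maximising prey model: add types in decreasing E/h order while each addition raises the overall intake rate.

No

Intake rate on the current diet: R = (0.971×461 + 0.21×465) / (1 + 0.971×2.4 + 0.21×1.57) = 545.3/3.66 = 149 kJ/min.
B: E/h = 580/6.6 = 87.88 kJ/min.
Since 87.88 < R, time spent handling B is better spent searching.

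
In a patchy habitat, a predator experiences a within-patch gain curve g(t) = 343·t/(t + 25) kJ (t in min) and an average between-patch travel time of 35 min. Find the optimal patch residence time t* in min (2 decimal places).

29.58 min

By the marginal value theorem, leave when the instantaneous gain rate g'(t) equals the habitat-wide average g(t)/(T + t).
g'(t) = 343·25/(t + 25)². Setting 343·25/(t+25)² = 343t/[(t+25)(35+t)] gives 25(35+t) = t(t+25), so t² = 25×35 = 875.
t* = √875 = 29.58 min.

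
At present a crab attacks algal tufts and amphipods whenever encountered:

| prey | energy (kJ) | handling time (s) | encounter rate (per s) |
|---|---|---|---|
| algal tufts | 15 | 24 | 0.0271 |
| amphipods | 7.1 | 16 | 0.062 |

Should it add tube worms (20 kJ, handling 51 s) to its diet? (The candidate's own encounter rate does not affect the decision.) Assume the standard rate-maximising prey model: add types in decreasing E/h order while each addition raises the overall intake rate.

Yes

Current rate: (0.0271×15 + 0.062×7.1)/(1 + 0.0271×24 + 0.062×16) = 0.3204 kJ/s.
tube worms: E/h = 20/51 = 0.3922 kJ/s.
Since 0.3922 > R, including tube worms increases the long-run rate.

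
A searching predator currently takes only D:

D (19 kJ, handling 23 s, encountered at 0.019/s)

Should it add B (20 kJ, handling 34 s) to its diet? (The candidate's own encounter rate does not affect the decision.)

On D alone, R = ΣλE/(1+Σλh) = 0.361/1.437 = 0.2512 kJ/s.
Profitability of B: 20/34 = 0.5882 kJ/s.
0.5882 > 0.2512, so adding B raises the average — include it.

Yes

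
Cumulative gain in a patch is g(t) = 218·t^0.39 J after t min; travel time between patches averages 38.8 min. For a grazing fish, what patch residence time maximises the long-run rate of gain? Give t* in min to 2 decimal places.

By the marginal value theorem, leave when the instantaneous gain rate g'(t) equals the habitat-wide average g(t)/(T + t).
g'(t) = 0.39·218·t^-0.61. Setting 0.39·218·t^-0.61 = 218·t^0.39/(38.8+t) gives 0.39(38.8+t) = t, so 0.61·t = 0.39×38.8.
t* = 0.39×38.8/0.61 = 24.81 min.

24.81 min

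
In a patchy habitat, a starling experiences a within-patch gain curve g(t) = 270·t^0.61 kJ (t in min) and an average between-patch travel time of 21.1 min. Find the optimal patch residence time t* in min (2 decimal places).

33.00 min

Maximise g(t)/(T+t): set derivative to zero → g'(t)(T+t) = g(t).
g'(t) = 0.61·270·t^-0.39. Setting 0.61·270·t^-0.39 = 270·t^0.61/(21.1+t) gives 0.61(21.1+t) = t, so 0.39·t = 0.61×21.1.
t* = 0.61×21.1/0.39 = 33 min.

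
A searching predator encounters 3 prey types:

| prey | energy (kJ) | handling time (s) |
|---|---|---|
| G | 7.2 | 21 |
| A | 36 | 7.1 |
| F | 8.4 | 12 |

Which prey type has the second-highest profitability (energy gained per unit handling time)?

In descending order of E/h:
A: 36/7.1 = 5.07 kJ/s
F: 8.4/12 = 0.7 kJ/s
G: 7.2/21 = 0.343 kJ/s

F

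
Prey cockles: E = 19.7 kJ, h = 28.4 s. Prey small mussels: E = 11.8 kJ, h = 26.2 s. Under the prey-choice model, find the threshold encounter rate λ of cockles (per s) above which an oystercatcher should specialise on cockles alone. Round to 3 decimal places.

0.065 per s

The zero-one rule: include small mussels iff E₂/h₂ > λE₁/(1+λh₁). Equality gives the switch point.
λE₁h₂ = E₂ + λE₂h₁ ⇒ λ = E₂/(E₁h₂ − E₂h₁) = 11.8/(516.1 − 335.1) = 0.06519 per s.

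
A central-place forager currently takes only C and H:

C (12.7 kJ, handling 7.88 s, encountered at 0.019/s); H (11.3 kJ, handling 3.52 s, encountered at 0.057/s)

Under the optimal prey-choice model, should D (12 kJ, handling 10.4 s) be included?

Yes

On C and H alone, R = ΣλE/(1+Σλh) = 0.8854/1.35 = 0.6557 kJ/s.
Profitability of D: 12/10.4 = 1.154 kJ/s.
Since 1.154 > R, including D increases the long-run rate.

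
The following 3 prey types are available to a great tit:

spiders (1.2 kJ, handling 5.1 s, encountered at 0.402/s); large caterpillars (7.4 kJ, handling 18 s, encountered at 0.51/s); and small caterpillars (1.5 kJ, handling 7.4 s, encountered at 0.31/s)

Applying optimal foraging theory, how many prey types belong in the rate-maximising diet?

Profitabilities (E/h, kJ/s): large caterpillars 0.411, spiders 0.235, small caterpillars 0.203. Add prey in this order while the next type's profitability exceeds the intake rate on those already taken.
Rate on top 1: 0.3707. spiders: 0.235 < 0.3707 → exclude; stop.
Optimal diet: large caterpillars — 1 of 3 types.

1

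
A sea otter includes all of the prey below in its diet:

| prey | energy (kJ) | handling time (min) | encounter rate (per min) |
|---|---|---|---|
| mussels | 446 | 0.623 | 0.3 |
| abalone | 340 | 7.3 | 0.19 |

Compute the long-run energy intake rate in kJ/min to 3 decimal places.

Energy encountered per unit search time: 0.3×446 + 0.19×340 = 198.4 kJ/min.
Handling time per unit search time: 0.3×0.623 + 0.19×7.3 = 1.574.
Rate = 198.4/(1 + 1.574) = 77.08 kJ/min.

77.081 kJ/min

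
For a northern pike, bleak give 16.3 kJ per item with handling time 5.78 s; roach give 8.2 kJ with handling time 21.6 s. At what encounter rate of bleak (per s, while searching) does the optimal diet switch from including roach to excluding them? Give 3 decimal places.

0.027 per s

The zero-one rule: include roach iff E₂/h₂ > λE₁/(1+λh₁). Equality gives the switch point.
λE₁h₂ = E₂ + λE₂h₁ ⇒ λ = E₂/(E₁h₂ − E₂h₁) = 8.2/(352.1 − 47.4) = 0.02691 per s.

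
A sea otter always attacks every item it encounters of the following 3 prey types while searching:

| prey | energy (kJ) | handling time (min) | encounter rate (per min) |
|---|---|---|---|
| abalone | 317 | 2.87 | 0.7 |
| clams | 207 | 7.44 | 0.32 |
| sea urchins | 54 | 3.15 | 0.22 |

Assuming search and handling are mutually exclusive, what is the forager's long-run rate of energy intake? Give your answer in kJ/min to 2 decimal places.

49.32 kJ/min

R = (0.7×317 + 0.32×207 + 0.22×54) / (1 + 0.7×2.87 + 0.32×7.44 + 0.22×3.15) = 300/6.083 = 49.32 kJ/min.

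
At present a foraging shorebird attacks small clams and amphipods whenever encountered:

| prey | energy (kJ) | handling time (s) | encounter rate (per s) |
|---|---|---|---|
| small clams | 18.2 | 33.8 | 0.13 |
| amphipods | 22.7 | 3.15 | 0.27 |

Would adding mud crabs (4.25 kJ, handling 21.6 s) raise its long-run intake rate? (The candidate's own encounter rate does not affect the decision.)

On small clams and amphipods alone, R = ΣλE/(1+Σλh) = 8.495/6.245 = 1.36 kJ/s.
Profitability of mud crabs: 4.25/21.6 = 0.1968 kJ/s.
Since 0.1968 < R, time spent handling mud crabs is better spent searching.

No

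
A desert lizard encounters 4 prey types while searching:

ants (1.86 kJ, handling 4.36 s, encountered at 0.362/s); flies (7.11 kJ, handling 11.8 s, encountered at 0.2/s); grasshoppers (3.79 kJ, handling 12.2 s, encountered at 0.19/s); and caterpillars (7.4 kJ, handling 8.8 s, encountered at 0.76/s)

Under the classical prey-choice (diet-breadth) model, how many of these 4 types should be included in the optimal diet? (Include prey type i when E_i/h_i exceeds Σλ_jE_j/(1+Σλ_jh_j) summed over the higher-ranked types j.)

1

Profitabilities (E/h, kJ/s): caterpillars 0.841, flies 0.603, ants 0.427, grasshoppers 0.311. Add prey in this order while the next type's profitability exceeds the intake rate on those already taken.
Rate on top 1: 0.7315. flies: 0.603 < 0.7315 → exclude; stop.
Optimal diet: caterpillars — 1 of 4 types.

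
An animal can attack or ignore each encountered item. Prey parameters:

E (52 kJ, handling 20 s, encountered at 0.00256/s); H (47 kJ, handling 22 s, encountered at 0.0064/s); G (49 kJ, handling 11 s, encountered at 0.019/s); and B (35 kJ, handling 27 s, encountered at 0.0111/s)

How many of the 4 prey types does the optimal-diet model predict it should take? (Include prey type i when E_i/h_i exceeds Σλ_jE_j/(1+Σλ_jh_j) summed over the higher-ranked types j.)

4

Rank by E/h (kJ/s): G 4.45, E 2.6, H 2.14, B 1.3. Include each in turn until the next type's E/h falls below the running intake rate.
Rate on top 1: 0.7701. E: 2.6 > 0.7701 → include.
Rate on top 2: 0.8444. H: 2.14 > 0.8444 → include.
Rate on top 3: 0.9742. B: 1.3 > 0.9742 → include.
Optimal diet: G, E, H, B — 4 of 4 types.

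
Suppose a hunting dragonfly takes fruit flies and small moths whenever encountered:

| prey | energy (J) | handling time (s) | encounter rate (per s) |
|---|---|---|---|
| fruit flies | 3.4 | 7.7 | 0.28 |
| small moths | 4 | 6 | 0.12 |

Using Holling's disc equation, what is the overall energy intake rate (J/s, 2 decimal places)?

0.37 J/s

Energy encountered per unit search time: 0.28×3.4 + 0.12×4 = 1.432 J/s.
Handling time per unit search time: 0.28×7.7 + 0.12×6 = 2.876.
Rate = 1.432/(1 + 2.876) = 0.3695 J/s.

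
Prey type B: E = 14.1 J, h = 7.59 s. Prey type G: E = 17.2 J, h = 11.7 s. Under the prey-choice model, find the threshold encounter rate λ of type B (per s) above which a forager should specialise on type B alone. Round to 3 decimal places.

The zero-one rule: include type G iff E₂/h₂ > λE₁/(1+λh₁). Equality gives the switch point.
λE₁h₂ = E₂ + λE₂h₁ ⇒ λ = E₂/(E₁h₂ − E₂h₁) = 17.2/(165 − 130.5) = 0.4997 per s.

0.500 per s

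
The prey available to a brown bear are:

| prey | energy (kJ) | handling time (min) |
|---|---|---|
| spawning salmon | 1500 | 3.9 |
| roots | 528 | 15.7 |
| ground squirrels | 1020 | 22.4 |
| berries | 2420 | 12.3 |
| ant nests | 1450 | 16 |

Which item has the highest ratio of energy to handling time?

In descending order of E/h:
spawning salmon: 1500/3.9 = 385 kJ/min
berries: 2420/12.3 = 197 kJ/min
ant nests: 1450/16 = 90.6 kJ/min
ground squirrels: 1020/22.4 = 45.5 kJ/min
roots: 528/15.7 = 33.6 kJ/min

spawning salmon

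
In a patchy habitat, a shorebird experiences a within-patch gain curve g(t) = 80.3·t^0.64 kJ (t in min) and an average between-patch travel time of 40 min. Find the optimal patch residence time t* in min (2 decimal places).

Optimal t* satisfies g'(t*) = g(t*)/(T + t*).
g'(t) = 0.64·80.3·t^-0.36. Setting 0.64·80.3·t^-0.36 = 80.3·t^0.64/(40+t) gives 0.64(40+t) = t, so 0.36·t = 0.64×40.
t* = 0.64×40/0.36 = 71.11 min.

71.11 min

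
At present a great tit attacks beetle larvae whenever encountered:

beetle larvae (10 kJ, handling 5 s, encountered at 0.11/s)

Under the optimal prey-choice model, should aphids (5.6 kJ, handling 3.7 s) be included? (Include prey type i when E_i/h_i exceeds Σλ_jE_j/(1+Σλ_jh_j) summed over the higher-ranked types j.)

Intake rate on the current diet: R = (0.11×10) / (1 + 0.11×5) = 1.1/1.55 = 0.7097 kJ/s.
aphids: E/h = 5.6/3.7 = 1.514 kJ/s.
Since 1.514 > R, including aphids increases the long-run rate.

Yes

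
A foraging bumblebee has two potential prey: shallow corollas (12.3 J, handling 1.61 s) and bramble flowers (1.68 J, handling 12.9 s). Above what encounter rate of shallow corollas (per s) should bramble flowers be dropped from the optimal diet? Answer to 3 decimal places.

0.011 per s

The zero-one rule: include bramble flowers iff E₂/h₂ > λE₁/(1+λh₁). Equality gives the switch point.
λE₁h₂ = E₂ + λE₂h₁ ⇒ λ = E₂/(E₁h₂ − E₂h₁) = 1.68/(158.7 − 2.705) = 0.01077 per s.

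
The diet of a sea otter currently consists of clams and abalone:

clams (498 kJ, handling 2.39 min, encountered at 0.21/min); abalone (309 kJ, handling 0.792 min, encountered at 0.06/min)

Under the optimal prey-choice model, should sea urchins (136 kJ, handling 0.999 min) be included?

Yes

On clams and abalone alone, R = ΣλE/(1+Σλh) = 123.1/1.549 = 79.46 kJ/min.
Profitability of sea urchins: 136/0.999 = 136.1 kJ/min.
Since 136.1 > R, including sea urchins increases the long-run rate.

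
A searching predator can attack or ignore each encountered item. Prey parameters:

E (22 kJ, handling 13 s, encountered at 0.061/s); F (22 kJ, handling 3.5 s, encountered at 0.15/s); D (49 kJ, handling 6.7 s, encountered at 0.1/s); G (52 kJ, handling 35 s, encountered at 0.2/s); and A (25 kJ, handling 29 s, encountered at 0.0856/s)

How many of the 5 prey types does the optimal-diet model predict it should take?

E/h in descending order: D 7.31, F 6.29, E 1.69, G 1.49, A 0.862 kJ/s. The optimal diet is the largest prefix of this list for which every included type satisfies E_i/h_i > R on the types above it.
Rate on top 1: 2.934. F: 6.29 > 2.934 → include.
Rate on top 2: 3.736. E: 1.69 < 3.736 → exclude; stop.
Optimal diet: D, F — 2 of 5 types.

2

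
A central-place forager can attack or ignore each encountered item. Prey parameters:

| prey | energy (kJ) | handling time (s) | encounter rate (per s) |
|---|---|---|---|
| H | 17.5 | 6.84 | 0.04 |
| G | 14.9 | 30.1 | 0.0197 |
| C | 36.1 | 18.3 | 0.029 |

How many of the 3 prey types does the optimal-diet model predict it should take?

2

Profitabilities (E/h, kJ/s): H 2.56, C 1.97, G 0.495. Add prey in this order while the next type's profitability exceeds the intake rate on those already taken.
Rate on top 1: 0.5496. C: 1.97 > 0.5496 → include.
Rate on top 2: 0.9682. G: 0.495 < 0.9682 → exclude; stop.
Optimal diet: H, C — 2 of 3 types.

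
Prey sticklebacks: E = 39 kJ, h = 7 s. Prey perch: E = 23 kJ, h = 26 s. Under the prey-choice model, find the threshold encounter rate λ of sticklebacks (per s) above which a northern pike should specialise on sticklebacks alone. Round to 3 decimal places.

The zero-one rule: include perch iff E₂/h₂ > λE₁/(1+λh₁). Equality gives the switch point.
λE₁h₂ = E₂ + λE₂h₁ ⇒ λ = E₂/(E₁h₂ − E₂h₁) = 23/(1014 − 161) = 0.02696 per s.

0.027 per s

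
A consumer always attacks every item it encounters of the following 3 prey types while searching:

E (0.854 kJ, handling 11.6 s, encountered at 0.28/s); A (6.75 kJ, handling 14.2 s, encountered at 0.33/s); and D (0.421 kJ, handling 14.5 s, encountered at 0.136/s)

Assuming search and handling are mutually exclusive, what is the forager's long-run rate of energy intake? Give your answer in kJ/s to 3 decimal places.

0.231 kJ/s

R = (0.28×0.854 + 0.33×6.75 + 0.136×0.421) / (1 + 0.28×11.6 + 0.33×14.2 + 0.136×14.5) = 2.524/10.91 = 0.2314 kJ/s.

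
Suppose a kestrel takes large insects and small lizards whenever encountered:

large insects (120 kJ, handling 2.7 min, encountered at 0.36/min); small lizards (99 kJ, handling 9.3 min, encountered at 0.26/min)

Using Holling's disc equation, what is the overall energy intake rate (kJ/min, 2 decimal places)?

R = (0.36×120 + 0.26×99) / (1 + 0.36×2.7 + 0.26×9.3) = 68.94/4.39 = 15.7 kJ/min.

15.70 kJ/min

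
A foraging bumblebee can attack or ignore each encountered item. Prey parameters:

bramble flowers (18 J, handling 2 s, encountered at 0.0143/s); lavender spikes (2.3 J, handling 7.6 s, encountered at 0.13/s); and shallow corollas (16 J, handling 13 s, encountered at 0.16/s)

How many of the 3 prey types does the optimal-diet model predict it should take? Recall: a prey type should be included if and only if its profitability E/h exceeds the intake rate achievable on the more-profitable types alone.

2

E/h in descending order: bramble flowers 9, shallow corollas 1.23, lavender spikes 0.303 J/s. The optimal diet is the largest prefix of this list for which every included type satisfies E_i/h_i > R on the types above it.
Rate on top 1: 0.2502. shallow corollas: 1.23 > 0.2502 → include.
Rate on top 2: 0.9063. lavender spikes: 0.303 < 0.9063 → exclude; stop.
Optimal diet: bramble flowers, shallow corollas — 2 of 3 types.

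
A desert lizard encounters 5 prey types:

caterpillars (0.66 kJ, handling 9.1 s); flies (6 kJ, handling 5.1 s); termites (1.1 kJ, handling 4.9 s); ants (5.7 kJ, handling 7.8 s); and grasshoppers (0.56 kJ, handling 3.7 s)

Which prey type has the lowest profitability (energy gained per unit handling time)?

caterpillars

Profitability E/h (kJ/s): caterpillars = 0.66/9.1 = 0.0725, flies = 6/5.1 = 1.18, termites = 1.1/4.9 = 0.224, ants = 5.7/7.8 = 0.731, grasshoppers = 0.56/3.7 = 0.151.
Ranked: flies > ants > termites > grasshoppers > caterpillars.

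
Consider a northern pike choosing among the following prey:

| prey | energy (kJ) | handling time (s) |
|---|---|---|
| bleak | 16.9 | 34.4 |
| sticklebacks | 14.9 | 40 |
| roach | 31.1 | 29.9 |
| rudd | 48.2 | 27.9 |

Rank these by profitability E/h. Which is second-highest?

In descending order of E/h:
rudd: 48.2/27.9 = 1.73 kJ/s
roach: 31.1/29.9 = 1.04 kJ/s
bleak: 16.9/34.4 = 0.491 kJ/s
sticklebacks: 14.9/40 = 0.372 kJ/s

roach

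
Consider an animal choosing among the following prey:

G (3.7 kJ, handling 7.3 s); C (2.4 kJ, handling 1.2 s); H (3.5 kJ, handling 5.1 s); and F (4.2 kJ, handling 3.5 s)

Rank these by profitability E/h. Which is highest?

Profitability E/h (kJ/s): G = 3.7/7.3 = 0.507, C = 2.4/1.2 = 2, H = 3.5/5.1 = 0.686, F = 4.2/3.5 = 1.2.
Ranked: C > F > H > G.

C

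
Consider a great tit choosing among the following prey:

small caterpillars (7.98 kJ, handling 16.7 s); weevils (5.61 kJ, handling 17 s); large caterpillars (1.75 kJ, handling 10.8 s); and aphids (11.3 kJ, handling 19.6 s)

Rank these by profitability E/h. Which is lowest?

large caterpillars

In descending order of E/h:
aphids: 11.3/19.6 = 0.577 kJ/s
small caterpillars: 7.98/16.7 = 0.478 kJ/s
weevils: 5.61/17 = 0.33 kJ/s
large caterpillars: 1.75/10.8 = 0.162 kJ/s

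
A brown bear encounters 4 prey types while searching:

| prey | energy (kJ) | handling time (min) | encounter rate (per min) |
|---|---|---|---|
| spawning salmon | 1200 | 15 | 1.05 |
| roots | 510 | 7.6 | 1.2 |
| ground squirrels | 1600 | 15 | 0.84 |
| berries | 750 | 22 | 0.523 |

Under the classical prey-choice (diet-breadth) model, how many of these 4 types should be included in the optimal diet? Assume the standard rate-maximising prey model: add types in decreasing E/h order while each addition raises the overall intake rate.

1

Rank by E/h (kJ/min): ground squirrels 107, spawning salmon 80, roots 67.1, berries 34.1. Include each in turn until the next type's E/h falls below the running intake rate.
Rate on top 1: 98.82. spawning salmon: 80 < 98.82 → exclude; stop.
Optimal diet: ground squirrels — 1 of 4 types.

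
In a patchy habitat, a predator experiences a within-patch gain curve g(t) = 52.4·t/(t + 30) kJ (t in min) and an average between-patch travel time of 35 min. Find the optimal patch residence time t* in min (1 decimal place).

By the marginal value theorem, leave when the instantaneous gain rate g'(t) equals the habitat-wide average g(t)/(T + t).
g'(t) = 52.4·30/(t + 30)². Setting 52.4·30/(t+30)² = 52.4t/[(t+30)(35+t)] gives 30(35+t) = t(t+30), so t² = 30×35 = 1050.
t* = √1050 = 32.4 min.

32.4 min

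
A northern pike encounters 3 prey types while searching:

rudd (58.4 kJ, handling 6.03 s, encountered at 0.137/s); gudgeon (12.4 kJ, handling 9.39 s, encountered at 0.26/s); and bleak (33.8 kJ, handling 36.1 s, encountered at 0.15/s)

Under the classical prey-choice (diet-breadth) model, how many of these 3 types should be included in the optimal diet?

1

Rank by E/h (kJ/s): rudd 9.68, gudgeon 1.32, bleak 0.936. Include each in turn until the next type's E/h falls below the running intake rate.
Rate on top 1: 4.381. gudgeon: 1.32 < 4.381 → exclude; stop.
Optimal diet: rudd — 1 of 3 types.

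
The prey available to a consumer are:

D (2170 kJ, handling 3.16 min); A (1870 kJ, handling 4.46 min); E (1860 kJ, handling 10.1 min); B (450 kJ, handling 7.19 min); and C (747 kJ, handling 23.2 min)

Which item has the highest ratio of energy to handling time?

D

In descending order of E/h:
D: 2170/3.16 = 687 kJ/min
A: 1870/4.46 = 419 kJ/min
E: 1860/10.1 = 184 kJ/min
B: 450/7.19 = 62.6 kJ/min
C: 747/23.2 = 32.2 kJ/min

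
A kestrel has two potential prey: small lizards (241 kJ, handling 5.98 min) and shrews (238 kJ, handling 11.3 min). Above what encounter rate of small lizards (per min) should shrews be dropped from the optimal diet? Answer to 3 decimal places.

0.183 per min

At the threshold, the rate on small lizards alone equals the profitability of shrews: λ·241/(1 + λ·5.98) = 238/11.3 = 21.06.
Rearranging, λ(241 − 21.06×5.98) = 21.06, so λ = 21.06/115 = 0.1831 per min.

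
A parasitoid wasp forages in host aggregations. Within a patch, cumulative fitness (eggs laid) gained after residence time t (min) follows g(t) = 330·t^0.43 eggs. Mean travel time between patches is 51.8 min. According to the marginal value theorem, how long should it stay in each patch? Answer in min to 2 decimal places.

39.08 min

By the marginal value theorem, leave when the instantaneous gain rate g'(t) equals the habitat-wide average g(t)/(T + t).
g'(t) = 0.43·330·t^-0.57. Setting 0.43·330·t^-0.57 = 330·t^0.43/(51.8+t) gives 0.43(51.8+t) = t, so 0.57·t = 0.43×51.8.
t* = 0.43×51.8/0.57 = 39.08 min.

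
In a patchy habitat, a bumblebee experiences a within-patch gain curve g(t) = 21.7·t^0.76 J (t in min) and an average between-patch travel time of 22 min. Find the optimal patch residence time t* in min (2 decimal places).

69.67 min

By the marginal value theorem, leave when the instantaneous gain rate g'(t) equals the habitat-wide average g(t)/(T + t).
g'(t) = 0.76·21.7·t^-0.24. Setting 0.76·21.7·t^-0.24 = 21.7·t^0.76/(22+t) gives 0.76(22+t) = t, so 0.24·t = 0.76×22.
t* = 0.76×22/0.24 = 69.67 min.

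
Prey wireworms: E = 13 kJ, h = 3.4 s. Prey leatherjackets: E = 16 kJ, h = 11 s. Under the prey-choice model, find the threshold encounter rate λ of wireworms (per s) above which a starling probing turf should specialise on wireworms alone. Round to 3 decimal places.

0.181 per s

The zero-one rule: include leatherjackets iff E₂/h₂ > λE₁/(1+λh₁). Equality gives the switch point.
λE₁h₂ = E₂ + λE₂h₁ ⇒ λ = E₂/(E₁h₂ − E₂h₁) = 16/(143 − 54.4) = 0.1806 per s.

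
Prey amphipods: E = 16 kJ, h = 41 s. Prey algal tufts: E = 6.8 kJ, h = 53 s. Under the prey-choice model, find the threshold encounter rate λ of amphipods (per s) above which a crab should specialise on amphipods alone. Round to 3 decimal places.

At the threshold, the rate on amphipods alone equals the profitability of algal tufts: λ·16/(1 + λ·41) = 6.8/53 = 0.1283.
Rearranging, λ(16 − 0.1283×41) = 0.1283, so λ = 0.1283/10.74 = 0.01195 per s.

0.012 per s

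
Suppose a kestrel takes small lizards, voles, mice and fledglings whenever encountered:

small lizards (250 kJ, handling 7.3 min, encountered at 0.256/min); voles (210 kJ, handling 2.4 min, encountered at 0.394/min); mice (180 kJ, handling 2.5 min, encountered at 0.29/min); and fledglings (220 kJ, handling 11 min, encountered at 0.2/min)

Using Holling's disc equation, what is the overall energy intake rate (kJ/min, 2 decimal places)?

R = Σλ_iE_i / (1 + Σλ_ih_i)
Numerator: 0.256×250 + 0.394×210 + 0.29×180 + 0.2×220 = 242.9
Denominator: 1 + 0.256×7.3 + 0.394×2.4 + 0.29×2.5 + 0.2×11 = 6.739
R = 242.9/6.739 = 36.05 kJ/min

36.05 kJ/min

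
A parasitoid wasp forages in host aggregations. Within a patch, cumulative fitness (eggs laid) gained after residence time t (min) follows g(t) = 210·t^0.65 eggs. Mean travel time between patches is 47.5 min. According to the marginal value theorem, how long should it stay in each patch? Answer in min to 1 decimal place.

By the marginal value theorem, leave when the instantaneous gain rate g'(t) equals the habitat-wide average g(t)/(T + t).
g'(t) = 0.65·210·t^-0.35. Setting 0.65·210·t^-0.35 = 210·t^0.65/(47.5+t) gives 0.65(47.5+t) = t, so 0.35·t = 0.65×47.5.
t* = 0.65×47.5/0.35 = 88.21 min.

88.2 min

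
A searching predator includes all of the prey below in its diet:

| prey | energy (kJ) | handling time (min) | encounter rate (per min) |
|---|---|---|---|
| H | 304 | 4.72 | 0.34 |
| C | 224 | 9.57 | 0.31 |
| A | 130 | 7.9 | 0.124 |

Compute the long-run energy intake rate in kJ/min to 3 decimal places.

R = (0.34×304 + 0.31×224 + 0.124×130) / (1 + 0.34×4.72 + 0.31×9.57 + 0.124×7.9) = 188.9/6.551 = 28.84 kJ/min.

28.838 kJ/min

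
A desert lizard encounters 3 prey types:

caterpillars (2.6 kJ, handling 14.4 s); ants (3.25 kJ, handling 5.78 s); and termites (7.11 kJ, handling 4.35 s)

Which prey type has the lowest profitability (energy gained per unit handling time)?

In descending order of E/h:
termites: 7.11/4.35 = 1.63 kJ/s
ants: 3.25/5.78 = 0.562 kJ/s
caterpillars: 2.6/14.4 = 0.181 kJ/s

caterpillars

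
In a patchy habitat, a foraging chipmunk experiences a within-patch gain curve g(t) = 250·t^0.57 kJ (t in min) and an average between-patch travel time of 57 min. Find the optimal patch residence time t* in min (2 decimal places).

75.56 min

Optimal t* satisfies g'(t*) = g(t*)/(T + t*).
g'(t) = 0.57·250·t^-0.43. Setting 0.57·250·t^-0.43 = 250·t^0.57/(57+t) gives 0.57(57+t) = t, so 0.43·t = 0.57×57.
t* = 0.57×57/0.43 = 75.56 min.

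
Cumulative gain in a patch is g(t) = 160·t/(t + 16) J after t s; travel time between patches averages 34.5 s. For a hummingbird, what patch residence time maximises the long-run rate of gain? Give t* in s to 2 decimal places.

23.49 s

Optimal t* satisfies g'(t*) = g(t*)/(T + t*).
g'(t) = 160·16/(t + 16)². Setting 160·16/(t+16)² = 160t/[(t+16)(34.5+t)] gives 16(34.5+t) = t(t+16), so t² = 16×34.5 = 552.
t* = √552 = 23.49 s.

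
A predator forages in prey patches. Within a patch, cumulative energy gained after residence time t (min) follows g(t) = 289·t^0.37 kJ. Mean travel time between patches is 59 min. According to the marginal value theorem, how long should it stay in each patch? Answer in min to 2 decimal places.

34.65 min

By the marginal value theorem, leave when the instantaneous gain rate g'(t) equals the habitat-wide average g(t)/(T + t).
g'(t) = 0.37·289·t^-0.63. Setting 0.37·289·t^-0.63 = 289·t^0.37/(59+t) gives 0.37(59+t) = t, so 0.63·t = 0.37×59.
t* = 0.37×59/0.63 = 34.65 min.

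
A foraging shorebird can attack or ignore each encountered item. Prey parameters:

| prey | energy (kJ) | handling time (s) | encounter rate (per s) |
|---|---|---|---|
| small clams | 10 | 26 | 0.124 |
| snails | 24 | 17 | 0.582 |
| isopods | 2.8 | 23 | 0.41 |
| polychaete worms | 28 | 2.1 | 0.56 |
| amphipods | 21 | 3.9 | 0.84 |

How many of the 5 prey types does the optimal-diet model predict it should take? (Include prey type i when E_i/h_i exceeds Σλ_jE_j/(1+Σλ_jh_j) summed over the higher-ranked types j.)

1

E/h in descending order: polychaete worms 13.3, amphipods 5.38, snails 1.41, small clams 0.385, isopods 0.122 kJ/s. The optimal diet is the largest prefix of this list for which every included type satisfies E_i/h_i > R on the types above it.
Rate on top 1: 7.206. amphipods: 5.38 < 7.206 → exclude; stop.
Optimal diet: polychaete worms — 1 of 5 types.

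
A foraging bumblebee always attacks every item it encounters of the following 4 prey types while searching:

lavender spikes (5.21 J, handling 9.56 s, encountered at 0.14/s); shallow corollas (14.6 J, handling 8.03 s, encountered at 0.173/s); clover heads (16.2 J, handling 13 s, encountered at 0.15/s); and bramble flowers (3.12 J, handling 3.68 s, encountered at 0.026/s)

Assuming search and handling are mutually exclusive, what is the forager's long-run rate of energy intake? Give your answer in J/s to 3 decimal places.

0.999 J/s

Energy encountered per unit search time: 0.14×5.21 + 0.173×14.6 + 0.15×16.2 + 0.026×3.12 = 5.766 J/s.
Handling time per unit search time: 0.14×9.56 + 0.173×8.03 + 0.15×13 + 0.026×3.68 = 4.773.
Rate = 5.766/(1 + 4.773) = 0.9988 J/s.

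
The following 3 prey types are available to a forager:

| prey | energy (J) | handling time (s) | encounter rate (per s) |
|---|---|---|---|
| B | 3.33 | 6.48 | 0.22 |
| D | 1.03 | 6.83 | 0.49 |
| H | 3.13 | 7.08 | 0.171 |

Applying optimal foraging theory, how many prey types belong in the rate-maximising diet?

2

Profitabilities (E/h, J/s): B 0.514, H 0.442, D 0.151. Add prey in this order while the next type's profitability exceeds the intake rate on those already taken.
Rate on top 1: 0.302. H: 0.442 > 0.302 → include.
Rate on top 2: 0.3487. D: 0.151 < 0.3487 → exclude; stop.
Optimal diet: B, H — 2 of 3 types.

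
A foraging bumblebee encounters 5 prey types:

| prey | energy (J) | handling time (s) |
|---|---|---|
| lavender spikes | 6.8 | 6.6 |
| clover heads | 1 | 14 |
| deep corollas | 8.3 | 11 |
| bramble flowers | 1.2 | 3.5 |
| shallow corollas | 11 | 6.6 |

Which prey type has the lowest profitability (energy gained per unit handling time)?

clover heads

In descending order of E/h:
shallow corollas: 11/6.6 = 1.67 J/s
lavender spikes: 6.8/6.6 = 1.03 J/s
deep corollas: 8.3/11 = 0.755 J/s
bramble flowers: 1.2/3.5 = 0.343 J/s
clover heads: 1/14 = 0.0714 J/s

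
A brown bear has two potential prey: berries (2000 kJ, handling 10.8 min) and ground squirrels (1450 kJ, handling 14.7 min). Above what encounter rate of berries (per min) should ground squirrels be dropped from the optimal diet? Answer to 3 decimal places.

At the threshold, the rate on berries alone equals the profitability of ground squirrels: λ·2000/(1 + λ·10.8) = 1450/14.7 = 98.64.
Rearranging, λ(2000 − 98.64×10.8) = 98.64, so λ = 98.64/934.7 = 0.1055 per min.

0.106 per min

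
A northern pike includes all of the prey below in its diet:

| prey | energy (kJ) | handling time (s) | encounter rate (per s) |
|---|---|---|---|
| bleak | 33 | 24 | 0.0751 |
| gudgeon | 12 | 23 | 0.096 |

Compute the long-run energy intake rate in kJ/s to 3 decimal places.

Energy encountered per unit search time: 0.0751×33 + 0.096×12 = 3.63 kJ/s.
Handling time per unit search time: 0.0751×24 + 0.096×23 = 4.01.
Rate = 3.63/(1 + 4.01) = 0.7246 kJ/s.

0.725 kJ/s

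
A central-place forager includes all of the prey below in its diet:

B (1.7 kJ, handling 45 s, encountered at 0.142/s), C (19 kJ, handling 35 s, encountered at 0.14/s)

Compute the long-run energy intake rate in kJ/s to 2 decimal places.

Energy encountered per unit search time: 0.142×1.7 + 0.14×19 = 2.901 kJ/s.
Handling time per unit search time: 0.142×45 + 0.14×35 = 11.29.
Rate = 2.901/(1 + 11.29) = 0.2361 kJ/s.

0.24 kJ/s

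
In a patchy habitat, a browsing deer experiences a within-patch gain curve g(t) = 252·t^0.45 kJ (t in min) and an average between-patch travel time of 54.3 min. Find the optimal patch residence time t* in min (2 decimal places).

44.43 min

Maximise g(t)/(T+t): set derivative to zero → g'(t)(T+t) = g(t).
g'(t) = 0.45·252·t^-0.55. Setting 0.45·252·t^-0.55 = 252·t^0.45/(54.3+t) gives 0.45(54.3+t) = t, so 0.55·t = 0.45×54.3.
t* = 0.45×54.3/0.55 = 44.43 min.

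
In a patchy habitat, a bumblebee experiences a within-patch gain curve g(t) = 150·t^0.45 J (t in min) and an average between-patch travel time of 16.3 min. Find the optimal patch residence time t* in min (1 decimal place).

Maximise g(t)/(T+t): set derivative to zero → g'(t)(T+t) = g(t).
g'(t) = 0.45·150·t^-0.55. Setting 0.45·150·t^-0.55 = 150·t^0.45/(16.3+t) gives 0.45(16.3+t) = t, so 0.55·t = 0.45×16.3.
t* = 0.45×16.3/0.55 = 13.34 min.

13.3 min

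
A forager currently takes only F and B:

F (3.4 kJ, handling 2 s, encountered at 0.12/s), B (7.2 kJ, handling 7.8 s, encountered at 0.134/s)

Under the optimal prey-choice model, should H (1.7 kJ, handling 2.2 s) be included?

Yes

Intake rate on the current diet: R = (0.12×3.4 + 0.134×7.2) / (1 + 0.12×2 + 0.134×7.8) = 1.373/2.285 = 0.6007 kJ/s.
H: E/h = 1.7/2.2 = 0.7727 kJ/s.
Since 0.7727 > R, including H increases the long-run rate.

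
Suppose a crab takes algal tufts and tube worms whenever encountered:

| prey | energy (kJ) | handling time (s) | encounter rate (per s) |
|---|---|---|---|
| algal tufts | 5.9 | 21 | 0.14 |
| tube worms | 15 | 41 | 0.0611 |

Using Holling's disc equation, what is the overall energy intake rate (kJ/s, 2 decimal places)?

Energy encountered per unit search time: 0.14×5.9 + 0.0611×15 = 1.743 kJ/s.
Handling time per unit search time: 0.14×21 + 0.0611×41 = 5.445.
Rate = 1.743/(1 + 5.445) = 0.2704 kJ/s.

0.27 kJ/s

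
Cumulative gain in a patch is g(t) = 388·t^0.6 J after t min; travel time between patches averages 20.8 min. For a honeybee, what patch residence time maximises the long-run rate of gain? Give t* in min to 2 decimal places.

31.20 min

Optimal t* satisfies g'(t*) = g(t*)/(T + t*).
g'(t) = 0.6·388·t^-0.4. Setting 0.6·388·t^-0.4 = 388·t^0.6/(20.8+t) gives 0.6(20.8+t) = t, so 0.40·t = 0.6×20.8.
t* = 0.6×20.8/0.40 = 31.2 min.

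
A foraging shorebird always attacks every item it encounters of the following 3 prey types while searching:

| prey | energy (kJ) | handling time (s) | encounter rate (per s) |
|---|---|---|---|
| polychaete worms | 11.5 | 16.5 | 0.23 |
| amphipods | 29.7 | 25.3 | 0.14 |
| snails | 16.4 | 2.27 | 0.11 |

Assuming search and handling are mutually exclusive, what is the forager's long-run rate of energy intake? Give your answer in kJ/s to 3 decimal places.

R = Σλ_iE_i / (1 + Σλ_ih_i)
Numerator: 0.23×11.5 + 0.14×29.7 + 0.11×16.4 = 8.607
Denominator: 1 + 0.23×16.5 + 0.14×25.3 + 0.11×2.27 = 8.587
R = 8.607/8.587 = 1.002 kJ/s

1.002 kJ/s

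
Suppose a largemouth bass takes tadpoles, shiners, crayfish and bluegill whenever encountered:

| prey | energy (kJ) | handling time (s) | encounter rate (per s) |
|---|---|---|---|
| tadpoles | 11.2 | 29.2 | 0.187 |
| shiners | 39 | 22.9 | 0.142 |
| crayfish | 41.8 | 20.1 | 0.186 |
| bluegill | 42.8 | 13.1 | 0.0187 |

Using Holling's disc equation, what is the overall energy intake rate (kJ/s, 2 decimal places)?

R = (0.187×11.2 + 0.142×39 + 0.186×41.8 + 0.0187×42.8) / (1 + 0.187×29.2 + 0.142×22.9 + 0.186×20.1 + 0.0187×13.1) = 16.21/13.7 = 1.183 kJ/s.

1.18 kJ/s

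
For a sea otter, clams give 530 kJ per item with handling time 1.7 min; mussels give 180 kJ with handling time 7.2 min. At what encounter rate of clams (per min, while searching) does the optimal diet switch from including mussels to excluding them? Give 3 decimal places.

The zero-one rule: include mussels iff E₂/h₂ > λE₁/(1+λh₁). Equality gives the switch point.
λE₁h₂ = E₂ + λE₂h₁ ⇒ λ = E₂/(E₁h₂ − E₂h₁) = 180/(3816 − 306) = 0.05128 per min.

0.051 per min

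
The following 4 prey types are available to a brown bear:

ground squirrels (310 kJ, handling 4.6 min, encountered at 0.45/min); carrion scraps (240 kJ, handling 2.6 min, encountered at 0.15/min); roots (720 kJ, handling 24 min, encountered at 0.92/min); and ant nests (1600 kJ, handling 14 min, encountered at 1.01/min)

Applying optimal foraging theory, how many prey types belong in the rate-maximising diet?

Profitabilities (E/h, kJ/min): ant nests 114, carrion scraps 92.3, ground squirrels 67.4, roots 30. Add prey in this order while the next type's profitability exceeds the intake rate on those already taken.
Rate on top 1: 106.7. carrion scraps: 92.3 < 106.7 → exclude; stop.
Optimal diet: ant nests — 1 of 4 types.

1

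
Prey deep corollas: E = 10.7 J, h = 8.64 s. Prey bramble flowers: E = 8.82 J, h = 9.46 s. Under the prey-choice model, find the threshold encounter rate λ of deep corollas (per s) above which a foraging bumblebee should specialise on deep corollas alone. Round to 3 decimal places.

Drop bramble flowers once their profitability E₂/h₂ falls below the rate achievable on deep corollas alone: E₂/h₂ = λE₁/(1 + λh₁).
Solve for λ: λE₁h₂ = E₂(1 + λh₁) → λ(E₁h₂ − E₂h₁) = E₂ → λ = E₂/(E₁h₂ − E₂h₁).
λ = 8.82/(10.7×9.46 − 8.82×8.64) = 8.82/25.02 = 0.3526 per s.

0.353 per s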